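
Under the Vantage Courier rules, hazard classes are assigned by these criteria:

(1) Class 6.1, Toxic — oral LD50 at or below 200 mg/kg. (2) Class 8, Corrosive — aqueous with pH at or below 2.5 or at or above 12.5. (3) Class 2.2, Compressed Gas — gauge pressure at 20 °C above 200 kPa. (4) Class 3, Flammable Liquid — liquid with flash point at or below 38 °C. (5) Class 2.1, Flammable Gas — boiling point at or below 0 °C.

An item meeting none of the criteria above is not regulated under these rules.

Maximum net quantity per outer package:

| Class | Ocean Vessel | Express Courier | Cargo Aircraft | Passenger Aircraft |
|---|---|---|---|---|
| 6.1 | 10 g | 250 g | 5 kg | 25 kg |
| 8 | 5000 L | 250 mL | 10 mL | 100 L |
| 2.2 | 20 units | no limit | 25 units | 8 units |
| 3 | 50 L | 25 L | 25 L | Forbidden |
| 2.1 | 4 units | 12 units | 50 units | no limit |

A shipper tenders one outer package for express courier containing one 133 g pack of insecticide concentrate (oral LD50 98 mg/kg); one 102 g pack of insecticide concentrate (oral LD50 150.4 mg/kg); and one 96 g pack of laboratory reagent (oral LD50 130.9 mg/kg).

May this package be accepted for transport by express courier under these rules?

No

Insecticide concentrate: oral LD50 98 mg/kg ≤ 200 mg/kg → Class 6.1 (Toxic).
Oral LD50 150.4 mg/kg meets the Class 6.1 criterion (Toxic), so the insecticide concentrate is Class 6.1.
Oral LD50 130.9 mg/kg meets the Class 6.1 criterion (Toxic), so the laboratory reagent is Class 6.1.
Total Class 6.1: 133 g + 102 g + 96 g = 331 g.
That exceeds the Class 6.1 express courier limit of 250 g.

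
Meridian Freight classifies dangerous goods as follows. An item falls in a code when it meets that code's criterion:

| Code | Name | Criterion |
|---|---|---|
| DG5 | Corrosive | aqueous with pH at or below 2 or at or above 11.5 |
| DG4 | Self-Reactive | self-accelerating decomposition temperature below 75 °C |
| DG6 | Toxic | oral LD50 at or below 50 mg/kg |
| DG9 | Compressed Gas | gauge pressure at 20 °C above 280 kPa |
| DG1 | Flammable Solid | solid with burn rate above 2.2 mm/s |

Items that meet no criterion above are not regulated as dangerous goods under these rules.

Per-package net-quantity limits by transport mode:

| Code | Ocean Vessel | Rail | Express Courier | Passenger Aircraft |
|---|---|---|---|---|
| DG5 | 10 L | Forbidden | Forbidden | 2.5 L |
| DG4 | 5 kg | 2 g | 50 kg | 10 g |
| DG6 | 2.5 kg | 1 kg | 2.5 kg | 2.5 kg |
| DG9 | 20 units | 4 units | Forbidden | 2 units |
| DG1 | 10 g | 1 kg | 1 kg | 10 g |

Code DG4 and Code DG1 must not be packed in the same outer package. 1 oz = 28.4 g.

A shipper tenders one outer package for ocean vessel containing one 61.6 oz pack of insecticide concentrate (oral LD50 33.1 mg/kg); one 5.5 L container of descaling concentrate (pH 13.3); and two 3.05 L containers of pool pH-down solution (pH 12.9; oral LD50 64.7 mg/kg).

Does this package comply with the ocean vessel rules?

No

The insecticide concentrate has oral LD50 33.1 mg/kg, which is ≤ 50 mg/kg, so it is Code DG6 (Toxic).
The descaling concentrate has pH 13.3, which is ≥ 11.5, so it is Code DG5 (Corrosive).
Pool pH-down solution: pH 12.9 ≥ 11.5 → Code DG5 (Corrosive).
Code DG5 net quantity: 5.5 L + (two 3.05 L containers = 6.1 L) = 11.6 L.
11.6 L exceeds the ocean vessel limit of 10 L for Code DG5.
Code DG6 quantity: one 61.6 oz pack = 1749.44 g.
1749.44 g ≤ 2.5 kg (ocean vessel limit, Code DG6) — within limit.
The segregation rule (Code DG4 with Code DG1) does not apply to Code DG5 with Code DG6.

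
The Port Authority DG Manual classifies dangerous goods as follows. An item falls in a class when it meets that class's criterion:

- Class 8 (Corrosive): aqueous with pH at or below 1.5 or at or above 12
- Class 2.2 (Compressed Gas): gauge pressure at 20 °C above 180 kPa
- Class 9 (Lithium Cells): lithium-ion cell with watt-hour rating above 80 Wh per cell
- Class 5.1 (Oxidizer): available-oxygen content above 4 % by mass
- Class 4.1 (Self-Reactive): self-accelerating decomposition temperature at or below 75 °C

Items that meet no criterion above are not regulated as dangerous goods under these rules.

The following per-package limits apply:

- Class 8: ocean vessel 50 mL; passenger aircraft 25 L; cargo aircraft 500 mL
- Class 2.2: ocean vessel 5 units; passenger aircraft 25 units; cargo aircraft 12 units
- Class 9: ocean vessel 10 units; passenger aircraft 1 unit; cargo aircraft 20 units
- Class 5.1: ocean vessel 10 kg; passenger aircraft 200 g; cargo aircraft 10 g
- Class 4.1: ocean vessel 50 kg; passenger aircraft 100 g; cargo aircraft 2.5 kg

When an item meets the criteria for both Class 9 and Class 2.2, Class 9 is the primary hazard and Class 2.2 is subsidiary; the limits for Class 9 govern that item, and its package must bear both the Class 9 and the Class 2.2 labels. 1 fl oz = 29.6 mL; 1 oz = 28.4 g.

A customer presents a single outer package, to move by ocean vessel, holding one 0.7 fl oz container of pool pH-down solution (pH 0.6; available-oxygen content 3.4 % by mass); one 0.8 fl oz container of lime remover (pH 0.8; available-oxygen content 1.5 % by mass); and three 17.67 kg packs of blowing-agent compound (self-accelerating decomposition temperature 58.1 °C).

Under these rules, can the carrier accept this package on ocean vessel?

No

The pool pH-down solution has pH 0.6, which is ≤ 1.5, so it is Class 8 (Corrosive).
pH 0.8 meets the Class 8 criterion (Corrosive), so the lime remover is Class 8.
The blowing-agent compound has self-accelerating decomposition temperature 58.1 °C, which is ≤ 75 °C, so it is Class 4.1 (Self-Reactive).
Class 4.1 quantity: three 17.67 kg packs = 53.01 kg.
53.01 kg exceeds the ocean vessel limit of 50 kg for Class 4.1.
Total Class 8: (one 0.7 fl oz container = 20.72 mL) + (one 0.8 fl oz container = 23.68 mL) = 44.4 mL.
44.4 mL ≤ 50 mL (ocean vessel limit, Class 8) — within limit.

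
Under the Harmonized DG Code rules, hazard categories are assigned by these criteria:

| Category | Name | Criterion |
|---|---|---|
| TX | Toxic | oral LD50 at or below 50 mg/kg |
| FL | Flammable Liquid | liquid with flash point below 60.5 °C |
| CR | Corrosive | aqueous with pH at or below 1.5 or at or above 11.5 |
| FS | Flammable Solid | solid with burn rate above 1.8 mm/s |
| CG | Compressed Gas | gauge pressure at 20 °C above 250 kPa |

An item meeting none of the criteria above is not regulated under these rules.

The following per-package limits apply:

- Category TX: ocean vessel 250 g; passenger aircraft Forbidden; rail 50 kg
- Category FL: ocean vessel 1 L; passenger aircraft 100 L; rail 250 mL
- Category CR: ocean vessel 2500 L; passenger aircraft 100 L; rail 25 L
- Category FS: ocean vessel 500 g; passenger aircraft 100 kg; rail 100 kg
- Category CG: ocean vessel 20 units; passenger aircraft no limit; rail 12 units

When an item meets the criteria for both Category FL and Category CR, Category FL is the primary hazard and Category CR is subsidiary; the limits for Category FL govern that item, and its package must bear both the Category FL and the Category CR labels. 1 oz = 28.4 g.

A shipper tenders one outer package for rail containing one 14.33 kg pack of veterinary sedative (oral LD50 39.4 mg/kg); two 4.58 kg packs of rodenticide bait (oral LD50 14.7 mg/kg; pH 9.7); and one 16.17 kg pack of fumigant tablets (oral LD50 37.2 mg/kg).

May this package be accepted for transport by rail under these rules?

Yes

Oral LD50 39.4 mg/kg meets the Category TX criterion (Toxic), so the veterinary sedative is Category TX.
Rodenticide bait: oral LD50 14.7 mg/kg ≤ 50 mg/kg → Category TX (Toxic).
Fumigant tablets: oral LD50 37.2 mg/kg ≤ 50 mg/kg → Category TX (Toxic).
Total Category TX: 14.33 kg + (two 4.58 kg packs = 9.16 kg) + 16.17 kg = 39.66 kg.
39.66 kg is within the rail limit of 50 kg for Category TX.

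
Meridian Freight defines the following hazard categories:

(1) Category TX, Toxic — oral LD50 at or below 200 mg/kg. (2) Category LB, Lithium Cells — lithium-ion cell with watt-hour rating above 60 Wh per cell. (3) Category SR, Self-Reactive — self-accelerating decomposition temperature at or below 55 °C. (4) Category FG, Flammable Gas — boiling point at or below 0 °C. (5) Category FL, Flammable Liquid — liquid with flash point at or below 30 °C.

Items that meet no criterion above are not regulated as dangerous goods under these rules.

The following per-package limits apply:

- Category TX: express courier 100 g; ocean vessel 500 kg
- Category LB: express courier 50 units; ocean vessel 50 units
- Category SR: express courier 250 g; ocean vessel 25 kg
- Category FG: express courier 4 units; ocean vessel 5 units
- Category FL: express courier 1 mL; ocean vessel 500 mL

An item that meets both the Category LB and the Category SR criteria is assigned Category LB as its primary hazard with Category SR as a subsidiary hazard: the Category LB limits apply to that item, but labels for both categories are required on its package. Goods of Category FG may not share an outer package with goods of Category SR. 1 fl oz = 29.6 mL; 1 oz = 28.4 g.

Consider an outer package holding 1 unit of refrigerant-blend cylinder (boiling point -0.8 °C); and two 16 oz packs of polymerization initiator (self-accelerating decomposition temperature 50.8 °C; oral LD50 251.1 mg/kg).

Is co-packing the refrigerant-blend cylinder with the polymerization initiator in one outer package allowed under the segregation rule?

Boiling point -0.8 °C meets the Category FG criterion (Flammable Gas), so the refrigerant-blend cylinder is Category FG.
The polymerization initiator has self-accelerating decomposition temperature 50.8 °C, which is ≤ 55 °C, so it is Category SR (Self-Reactive).
Category FG and Category SR may not share an outer package.

No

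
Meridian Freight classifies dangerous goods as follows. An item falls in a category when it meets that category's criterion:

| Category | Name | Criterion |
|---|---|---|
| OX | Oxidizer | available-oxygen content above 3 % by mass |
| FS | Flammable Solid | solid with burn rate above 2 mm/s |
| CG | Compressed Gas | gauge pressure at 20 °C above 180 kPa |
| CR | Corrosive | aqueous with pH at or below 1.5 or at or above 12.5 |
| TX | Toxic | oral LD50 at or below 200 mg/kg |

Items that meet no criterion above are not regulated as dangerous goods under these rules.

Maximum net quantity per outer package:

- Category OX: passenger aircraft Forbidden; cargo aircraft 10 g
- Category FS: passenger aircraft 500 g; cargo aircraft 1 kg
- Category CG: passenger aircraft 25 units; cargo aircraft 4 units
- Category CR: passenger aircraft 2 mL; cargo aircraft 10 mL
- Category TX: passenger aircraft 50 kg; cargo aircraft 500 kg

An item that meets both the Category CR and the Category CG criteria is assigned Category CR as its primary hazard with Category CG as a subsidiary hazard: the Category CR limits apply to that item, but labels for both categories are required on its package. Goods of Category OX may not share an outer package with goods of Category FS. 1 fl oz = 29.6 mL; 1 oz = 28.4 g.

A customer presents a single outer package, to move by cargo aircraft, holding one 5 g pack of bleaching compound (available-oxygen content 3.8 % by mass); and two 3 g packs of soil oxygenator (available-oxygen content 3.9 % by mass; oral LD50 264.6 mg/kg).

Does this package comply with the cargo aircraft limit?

The bleaching compound has available-oxygen content 3.8 % by mass, which is > 3 % by mass, so it is Category OX (Oxidizer).
The soil oxygenator has available-oxygen content 3.9 % by mass, which is > 3 % by mass, so it is Category OX (Oxidizer).
Category OX net quantity: 5 g + (two 3 g packs = 6 g) = 11 g.
11 g > 10 g (cargo aircraft limit, Category OX) — over the limit.

No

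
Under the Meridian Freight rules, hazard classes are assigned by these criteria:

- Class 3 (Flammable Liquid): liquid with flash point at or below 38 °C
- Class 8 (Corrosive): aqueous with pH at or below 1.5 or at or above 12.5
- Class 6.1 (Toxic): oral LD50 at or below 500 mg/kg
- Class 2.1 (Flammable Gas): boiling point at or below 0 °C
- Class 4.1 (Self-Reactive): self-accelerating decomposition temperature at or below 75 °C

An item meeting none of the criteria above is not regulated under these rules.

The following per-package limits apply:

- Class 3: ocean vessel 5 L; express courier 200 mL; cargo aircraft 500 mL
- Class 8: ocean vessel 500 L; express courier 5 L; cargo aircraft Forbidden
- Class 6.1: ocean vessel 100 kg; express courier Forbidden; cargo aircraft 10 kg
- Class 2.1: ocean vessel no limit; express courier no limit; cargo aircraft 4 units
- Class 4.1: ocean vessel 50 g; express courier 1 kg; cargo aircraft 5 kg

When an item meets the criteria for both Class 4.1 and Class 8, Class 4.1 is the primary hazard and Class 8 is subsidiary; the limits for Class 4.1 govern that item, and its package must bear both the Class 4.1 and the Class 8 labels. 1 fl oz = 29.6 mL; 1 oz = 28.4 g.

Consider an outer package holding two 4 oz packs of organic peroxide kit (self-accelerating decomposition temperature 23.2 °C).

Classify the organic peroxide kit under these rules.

Class 4.1

The organic peroxide kit has self-accelerating decomposition temperature 23.2 °C, which is ≤ 75 °C, so it is Class 4.1 (Self-Reactive).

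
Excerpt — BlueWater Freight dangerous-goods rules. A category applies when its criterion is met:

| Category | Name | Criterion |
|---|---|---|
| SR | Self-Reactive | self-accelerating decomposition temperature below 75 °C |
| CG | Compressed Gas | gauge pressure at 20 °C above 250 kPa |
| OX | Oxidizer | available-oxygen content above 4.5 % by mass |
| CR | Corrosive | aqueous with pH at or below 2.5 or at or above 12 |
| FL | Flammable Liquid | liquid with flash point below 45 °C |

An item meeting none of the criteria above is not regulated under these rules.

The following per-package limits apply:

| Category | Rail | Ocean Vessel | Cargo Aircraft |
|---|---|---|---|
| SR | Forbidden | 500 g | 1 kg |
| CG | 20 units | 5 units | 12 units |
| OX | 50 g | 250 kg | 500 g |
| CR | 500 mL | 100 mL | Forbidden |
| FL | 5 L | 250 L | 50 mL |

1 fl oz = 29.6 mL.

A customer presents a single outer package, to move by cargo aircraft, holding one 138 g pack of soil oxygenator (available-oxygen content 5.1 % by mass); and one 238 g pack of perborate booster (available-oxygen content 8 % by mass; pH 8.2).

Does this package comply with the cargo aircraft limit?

Yes

Soil oxygenator: available-oxygen content 5.1 % by mass > 4.5 % by mass → Category OX (Oxidizer).
Available-oxygen content 8 % by mass meets the Category OX criterion (Oxidizer), so the perborate booster is Category OX.
Category OX net quantity: 138 g + 238 g = 376 g.
376 g ≤ 500 g (cargo aircraft limit, Category OX) — within limit.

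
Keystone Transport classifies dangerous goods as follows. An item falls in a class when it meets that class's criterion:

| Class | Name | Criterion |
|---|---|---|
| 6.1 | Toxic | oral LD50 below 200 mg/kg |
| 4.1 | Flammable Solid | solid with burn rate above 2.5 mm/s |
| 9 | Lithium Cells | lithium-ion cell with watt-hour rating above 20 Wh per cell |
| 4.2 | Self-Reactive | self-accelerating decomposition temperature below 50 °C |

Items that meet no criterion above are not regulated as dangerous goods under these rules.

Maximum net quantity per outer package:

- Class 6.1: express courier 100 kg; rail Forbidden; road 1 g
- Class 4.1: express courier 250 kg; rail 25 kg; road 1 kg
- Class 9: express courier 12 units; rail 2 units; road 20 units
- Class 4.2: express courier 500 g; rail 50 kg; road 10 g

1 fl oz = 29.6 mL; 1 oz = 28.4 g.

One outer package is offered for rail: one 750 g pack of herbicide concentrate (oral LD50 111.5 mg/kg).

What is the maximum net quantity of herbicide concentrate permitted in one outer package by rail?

With oral LD50 111.5 mg/kg (< 200 mg/kg), the herbicide concentrate falls in Class 6.1.
The rail limit for Class 6.1 is Forbidden.

Forbidden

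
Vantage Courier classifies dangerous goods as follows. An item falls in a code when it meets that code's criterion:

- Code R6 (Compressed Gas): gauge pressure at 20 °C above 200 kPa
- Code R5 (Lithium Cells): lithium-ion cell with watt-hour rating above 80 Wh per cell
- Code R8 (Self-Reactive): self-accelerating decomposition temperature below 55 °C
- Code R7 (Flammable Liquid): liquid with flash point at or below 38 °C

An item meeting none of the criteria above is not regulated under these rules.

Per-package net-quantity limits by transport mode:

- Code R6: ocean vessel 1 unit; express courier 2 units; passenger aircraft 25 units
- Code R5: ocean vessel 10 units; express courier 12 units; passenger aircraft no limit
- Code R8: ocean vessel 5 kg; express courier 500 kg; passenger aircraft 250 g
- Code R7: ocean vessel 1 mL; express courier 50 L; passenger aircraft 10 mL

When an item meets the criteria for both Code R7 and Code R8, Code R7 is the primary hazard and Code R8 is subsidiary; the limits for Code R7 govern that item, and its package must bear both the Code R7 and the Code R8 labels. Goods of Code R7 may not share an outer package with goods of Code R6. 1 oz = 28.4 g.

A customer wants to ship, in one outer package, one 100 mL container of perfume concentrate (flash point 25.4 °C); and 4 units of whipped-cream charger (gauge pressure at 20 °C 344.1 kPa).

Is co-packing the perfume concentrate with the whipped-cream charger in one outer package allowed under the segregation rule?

Perfume concentrate: flash point 25.4 °C ≤ 38 °C → Code R7 (Flammable Liquid).
With gauge pressure at 20 °C 344.1 kPa (> 200 kPa), the whipped-cream charger falls in Code R6.
Code R7 and Code R6 may not share an outer package.

No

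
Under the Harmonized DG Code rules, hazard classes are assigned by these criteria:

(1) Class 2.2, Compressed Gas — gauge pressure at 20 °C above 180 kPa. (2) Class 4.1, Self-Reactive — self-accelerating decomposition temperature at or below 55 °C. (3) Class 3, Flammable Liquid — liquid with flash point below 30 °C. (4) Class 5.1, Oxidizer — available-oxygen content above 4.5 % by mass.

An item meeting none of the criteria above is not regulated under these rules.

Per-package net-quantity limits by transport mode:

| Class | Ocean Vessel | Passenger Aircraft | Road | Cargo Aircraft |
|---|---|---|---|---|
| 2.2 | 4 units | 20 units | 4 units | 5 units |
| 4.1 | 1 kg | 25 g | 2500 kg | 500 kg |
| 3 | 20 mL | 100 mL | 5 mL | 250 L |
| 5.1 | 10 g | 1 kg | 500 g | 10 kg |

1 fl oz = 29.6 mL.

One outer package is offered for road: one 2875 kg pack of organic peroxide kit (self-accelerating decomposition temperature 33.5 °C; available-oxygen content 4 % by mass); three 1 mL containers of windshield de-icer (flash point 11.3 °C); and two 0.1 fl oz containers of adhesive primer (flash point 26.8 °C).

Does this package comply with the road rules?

No

Organic peroxide kit: self-accelerating decomposition temperature 33.5 °C ≤ 55 °C → Class 4.1 (Self-Reactive).
The windshield de-icer has flash point 11.3 °C, which is < 30 °C, so it is Class 3 (Flammable Liquid).
The adhesive primer has flash point 26.8 °C, which is < 30 °C, so it is Class 3 (Flammable Liquid).
Class 3 net quantity: (three 1 mL containers = 3 mL) + (two 0.1 fl oz containers = 5.92 mL) = 8.92 mL.
That exceeds the Class 3 road limit of 5 mL.
Class 4.1 quantity: 2875 kg.
That exceeds the Class 4.1 road limit of 2500 kg.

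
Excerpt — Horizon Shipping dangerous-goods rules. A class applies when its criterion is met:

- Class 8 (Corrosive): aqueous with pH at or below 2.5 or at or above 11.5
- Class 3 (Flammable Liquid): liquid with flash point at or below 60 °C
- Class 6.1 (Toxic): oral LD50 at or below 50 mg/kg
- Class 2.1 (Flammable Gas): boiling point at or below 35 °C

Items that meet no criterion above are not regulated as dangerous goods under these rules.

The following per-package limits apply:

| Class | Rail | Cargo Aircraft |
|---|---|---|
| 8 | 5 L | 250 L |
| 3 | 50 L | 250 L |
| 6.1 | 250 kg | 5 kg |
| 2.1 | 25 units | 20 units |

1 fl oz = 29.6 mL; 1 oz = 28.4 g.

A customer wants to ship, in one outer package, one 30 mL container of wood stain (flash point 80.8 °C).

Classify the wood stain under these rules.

flash point 80.8 °C is not below 60 °C, so Class 3 does not apply.
No criterion is met, so the item is not regulated.

Not regulated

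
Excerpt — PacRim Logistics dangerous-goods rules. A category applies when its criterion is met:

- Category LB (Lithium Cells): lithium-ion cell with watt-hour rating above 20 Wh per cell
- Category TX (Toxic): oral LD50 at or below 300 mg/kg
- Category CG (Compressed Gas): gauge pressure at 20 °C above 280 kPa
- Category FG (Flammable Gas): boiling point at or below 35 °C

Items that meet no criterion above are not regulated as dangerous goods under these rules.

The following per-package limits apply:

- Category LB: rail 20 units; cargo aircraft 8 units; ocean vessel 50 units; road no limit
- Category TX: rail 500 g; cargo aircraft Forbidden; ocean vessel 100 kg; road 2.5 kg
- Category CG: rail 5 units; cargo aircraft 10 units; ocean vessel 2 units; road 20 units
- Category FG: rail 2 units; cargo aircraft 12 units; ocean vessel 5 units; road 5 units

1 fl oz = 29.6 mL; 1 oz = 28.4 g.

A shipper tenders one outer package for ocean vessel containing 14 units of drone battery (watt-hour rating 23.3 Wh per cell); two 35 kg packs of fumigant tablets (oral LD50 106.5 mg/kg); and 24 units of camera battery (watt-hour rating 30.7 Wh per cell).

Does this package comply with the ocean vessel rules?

With watt-hour rating 23.3 Wh per cell (> 20 Wh per cell), the drone battery falls in Category LB.
Fumigant tablets: oral LD50 106.5 mg/kg ≤ 300 mg/kg → Category TX (Toxic).
The camera battery has watt-hour rating 30.7 Wh per cell, which is > 20 Wh per cell, so it is Category LB (Lithium Cells).
Total Category LB: 14 units + 24 units = 38 units.
38 units is within the ocean vessel limit of 50 units for Category LB.
Category TX quantity: two 35 kg packs = 70 kg.
70 kg is within the ocean vessel limit of 100 kg for Category TX.
Every hazard category is within its ocean vessel limit and no segregation rule is violated.

Yes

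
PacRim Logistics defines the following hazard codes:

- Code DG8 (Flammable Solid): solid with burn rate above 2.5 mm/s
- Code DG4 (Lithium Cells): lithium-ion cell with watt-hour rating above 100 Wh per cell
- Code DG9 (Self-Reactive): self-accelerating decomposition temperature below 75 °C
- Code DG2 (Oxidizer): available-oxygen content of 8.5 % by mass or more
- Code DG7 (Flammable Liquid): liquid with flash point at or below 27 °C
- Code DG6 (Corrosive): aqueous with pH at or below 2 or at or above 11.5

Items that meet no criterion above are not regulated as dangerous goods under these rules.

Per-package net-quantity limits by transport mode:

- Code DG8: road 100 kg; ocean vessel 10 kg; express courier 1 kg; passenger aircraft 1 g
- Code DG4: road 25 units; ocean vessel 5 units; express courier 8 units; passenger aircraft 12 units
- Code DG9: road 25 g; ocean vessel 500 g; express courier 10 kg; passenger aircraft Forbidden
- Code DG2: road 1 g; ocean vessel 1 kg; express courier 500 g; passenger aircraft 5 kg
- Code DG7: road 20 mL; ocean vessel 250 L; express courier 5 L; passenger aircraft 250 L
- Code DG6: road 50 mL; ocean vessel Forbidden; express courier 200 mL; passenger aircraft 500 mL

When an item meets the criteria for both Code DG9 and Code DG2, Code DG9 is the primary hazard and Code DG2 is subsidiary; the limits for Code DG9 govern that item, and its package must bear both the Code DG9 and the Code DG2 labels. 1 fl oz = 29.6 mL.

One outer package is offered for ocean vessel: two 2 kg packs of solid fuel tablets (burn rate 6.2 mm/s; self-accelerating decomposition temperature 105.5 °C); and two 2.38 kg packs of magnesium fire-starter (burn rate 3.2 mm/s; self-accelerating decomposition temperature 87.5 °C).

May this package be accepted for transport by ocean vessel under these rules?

Solid fuel tablets: burn rate 6.2 mm/s > 2.5 mm/s → Code DG8 (Flammable Solid).
Burn rate 3.2 mm/s meets the Code DG8 criterion (Flammable Solid), so the magnesium fire-starter is Code DG8.
Total Code DG8: (two 2 kg packs = 4 kg) + (two 2.38 kg packs = 4.76 kg) = 8.76 kg.
8.76 kg is within the ocean vessel limit of 10 kg for Code DG8.

Yes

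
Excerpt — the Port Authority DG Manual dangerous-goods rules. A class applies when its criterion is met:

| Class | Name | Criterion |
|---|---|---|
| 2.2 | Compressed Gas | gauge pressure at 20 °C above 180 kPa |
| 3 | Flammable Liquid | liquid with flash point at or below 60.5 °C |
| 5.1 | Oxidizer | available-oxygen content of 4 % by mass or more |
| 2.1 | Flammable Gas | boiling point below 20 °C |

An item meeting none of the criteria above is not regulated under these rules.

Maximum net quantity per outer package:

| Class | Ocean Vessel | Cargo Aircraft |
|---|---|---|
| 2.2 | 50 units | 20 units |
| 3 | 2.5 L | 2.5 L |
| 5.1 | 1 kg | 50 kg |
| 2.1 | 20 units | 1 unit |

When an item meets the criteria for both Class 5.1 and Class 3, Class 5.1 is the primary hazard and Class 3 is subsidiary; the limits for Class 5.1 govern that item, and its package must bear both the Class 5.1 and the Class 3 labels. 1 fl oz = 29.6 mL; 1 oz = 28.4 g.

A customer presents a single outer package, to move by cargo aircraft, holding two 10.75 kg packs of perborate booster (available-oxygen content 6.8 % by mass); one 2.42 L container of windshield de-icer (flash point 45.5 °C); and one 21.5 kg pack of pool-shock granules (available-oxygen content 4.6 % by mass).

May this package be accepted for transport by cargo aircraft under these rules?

Yes

Available-oxygen content 6.8 % by mass meets the Class 5.1 criterion (Oxidizer), so the perborate booster is Class 5.1.
With flash point 45.5 °C (≤ 60.5 °C), the windshield de-icer falls in Class 3.
With available-oxygen content 4.6 % by mass (≥ 4 % by mass), the pool-shock granules fall in Class 5.1.
Class 3 quantity: 2.42 L.
2.42 L is within the cargo aircraft limit of 2.5 L for Class 3.
Class 5.1 net quantity: (two 10.75 kg packs = 21.5 kg) + 21.5 kg = 43 kg.
43 kg ≤ 50 kg (cargo aircraft limit, Class 5.1) — within limit.
Every hazard class is within its cargo aircraft limit and no segregation rule is violated.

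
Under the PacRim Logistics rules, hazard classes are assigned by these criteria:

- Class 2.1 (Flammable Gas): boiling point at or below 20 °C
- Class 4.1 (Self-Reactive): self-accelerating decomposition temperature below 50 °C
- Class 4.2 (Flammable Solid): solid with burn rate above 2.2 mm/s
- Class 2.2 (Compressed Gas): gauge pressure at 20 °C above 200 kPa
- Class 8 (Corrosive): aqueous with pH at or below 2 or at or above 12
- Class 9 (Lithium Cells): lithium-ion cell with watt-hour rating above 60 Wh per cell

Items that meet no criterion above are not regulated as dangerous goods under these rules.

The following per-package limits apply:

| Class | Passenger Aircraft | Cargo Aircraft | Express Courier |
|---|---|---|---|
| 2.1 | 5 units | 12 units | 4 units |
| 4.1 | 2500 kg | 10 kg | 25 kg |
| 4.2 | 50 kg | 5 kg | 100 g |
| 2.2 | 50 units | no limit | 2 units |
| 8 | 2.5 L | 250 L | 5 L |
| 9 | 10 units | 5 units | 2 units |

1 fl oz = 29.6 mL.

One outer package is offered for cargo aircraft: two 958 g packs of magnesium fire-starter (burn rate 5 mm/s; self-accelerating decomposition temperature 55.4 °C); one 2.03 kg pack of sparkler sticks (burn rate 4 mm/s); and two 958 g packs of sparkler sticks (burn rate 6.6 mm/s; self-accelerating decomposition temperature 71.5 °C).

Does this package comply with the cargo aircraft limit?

Magnesium fire-starter: burn rate 5 mm/s > 2.2 mm/s → Class 4.2 (Flammable Solid).
Burn rate 4 mm/s meets the Class 4.2 criterion (Flammable Solid), so the sparkler sticks are Class 4.2.
Sparkler sticks: burn rate 6.6 mm/s > 2.2 mm/s → Class 4.2 (Flammable Solid).
Total Class 4.2: (two 958 g packs = 1.916 kg) + 2.03 kg + (two 958 g packs = 1.916 kg) = 5.862 kg.
That exceeds the Class 4.2 cargo aircraft limit of 5 kg.

No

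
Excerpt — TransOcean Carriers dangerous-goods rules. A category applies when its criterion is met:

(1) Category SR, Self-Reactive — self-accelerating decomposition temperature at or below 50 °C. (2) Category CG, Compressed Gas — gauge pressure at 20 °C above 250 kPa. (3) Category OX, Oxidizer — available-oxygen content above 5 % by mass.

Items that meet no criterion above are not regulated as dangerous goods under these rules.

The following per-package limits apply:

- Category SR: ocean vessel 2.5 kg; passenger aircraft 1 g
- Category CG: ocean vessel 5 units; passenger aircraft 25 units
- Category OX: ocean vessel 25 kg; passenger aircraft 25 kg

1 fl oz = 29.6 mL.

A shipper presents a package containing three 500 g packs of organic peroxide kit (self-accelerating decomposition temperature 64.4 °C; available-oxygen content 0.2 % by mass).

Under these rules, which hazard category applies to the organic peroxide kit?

Not regulated

self-accelerating decomposition temperature 64.4 °C is not below 50 °C, so Category SR does not apply.
available-oxygen content 0.2 % by mass is not above 5 % by mass, so Category OX does not apply.
No criterion is met, so the item is not regulated.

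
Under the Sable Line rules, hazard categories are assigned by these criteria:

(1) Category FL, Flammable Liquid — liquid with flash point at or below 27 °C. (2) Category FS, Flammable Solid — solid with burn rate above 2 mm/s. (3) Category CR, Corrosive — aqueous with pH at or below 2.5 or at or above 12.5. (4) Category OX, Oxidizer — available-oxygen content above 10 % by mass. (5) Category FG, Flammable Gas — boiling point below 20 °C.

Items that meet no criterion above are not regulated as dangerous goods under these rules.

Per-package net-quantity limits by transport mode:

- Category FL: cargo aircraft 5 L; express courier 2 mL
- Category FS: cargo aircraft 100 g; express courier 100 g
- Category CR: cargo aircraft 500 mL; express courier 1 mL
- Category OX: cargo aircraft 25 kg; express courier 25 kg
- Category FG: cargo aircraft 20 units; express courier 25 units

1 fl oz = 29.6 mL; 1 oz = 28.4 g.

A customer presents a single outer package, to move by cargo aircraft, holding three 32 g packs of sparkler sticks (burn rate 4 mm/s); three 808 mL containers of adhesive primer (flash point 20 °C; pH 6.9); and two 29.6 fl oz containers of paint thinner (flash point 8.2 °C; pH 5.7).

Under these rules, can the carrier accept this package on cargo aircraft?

Yes

Sparkler sticks: burn rate 4 mm/s > 2 mm/s → Category FS (Flammable Solid).
The adhesive primer has flash point 20 °C, which is ≤ 27 °C, so it is Category FL (Flammable Liquid).
Paint thinner: flash point 8.2 °C ≤ 27 °C → Category FL (Flammable Liquid).
Total Category FL: (three 808 mL containers = 2.424 L) + (two 29.6 fl oz containers = 1752.32 mL) = 4176.32 mL.
4176.32 mL ≤ 5 L (cargo aircraft limit, Category FL) — within limit.
Category FS quantity: three 32 g packs = 96 g.
96 g ≤ 100 g (cargo aircraft limit, Category FS) — within limit.
Every hazard category is within its cargo aircraft limit and no segregation rule is violated.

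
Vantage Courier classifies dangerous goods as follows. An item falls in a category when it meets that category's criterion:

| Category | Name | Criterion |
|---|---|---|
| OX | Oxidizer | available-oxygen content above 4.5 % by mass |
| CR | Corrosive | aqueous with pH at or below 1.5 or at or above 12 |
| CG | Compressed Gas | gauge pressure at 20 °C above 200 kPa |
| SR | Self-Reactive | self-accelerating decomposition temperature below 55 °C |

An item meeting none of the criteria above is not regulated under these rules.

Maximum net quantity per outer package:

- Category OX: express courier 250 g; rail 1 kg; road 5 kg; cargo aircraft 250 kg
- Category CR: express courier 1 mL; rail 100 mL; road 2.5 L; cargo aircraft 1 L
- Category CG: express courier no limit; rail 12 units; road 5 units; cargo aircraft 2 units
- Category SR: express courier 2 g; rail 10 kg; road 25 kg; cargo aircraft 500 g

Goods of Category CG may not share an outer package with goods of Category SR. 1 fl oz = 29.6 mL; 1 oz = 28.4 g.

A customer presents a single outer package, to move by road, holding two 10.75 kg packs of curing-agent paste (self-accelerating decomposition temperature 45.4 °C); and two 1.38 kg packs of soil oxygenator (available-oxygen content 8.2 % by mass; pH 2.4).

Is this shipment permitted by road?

Yes

The curing-agent paste has self-accelerating decomposition temperature 45.4 °C, which is < 55 °C, so it is Category SR (Self-Reactive).
Soil oxygenator: available-oxygen content 8.2 % by mass > 4.5 % by mass → Category OX (Oxidizer).
Category SR quantity: two 10.75 kg packs = 21.5 kg.
21.5 kg ≤ 25 kg (road limit, Category SR) — within limit.
Category OX quantity: two 1.38 kg packs = 2.76 kg.
That is within the Category OX road limit of 5 kg.
The segregation rule (Category CG with Category SR) does not apply to Category SR with Category OX.
Every hazard category is within its road limit and no segregation rule is violated.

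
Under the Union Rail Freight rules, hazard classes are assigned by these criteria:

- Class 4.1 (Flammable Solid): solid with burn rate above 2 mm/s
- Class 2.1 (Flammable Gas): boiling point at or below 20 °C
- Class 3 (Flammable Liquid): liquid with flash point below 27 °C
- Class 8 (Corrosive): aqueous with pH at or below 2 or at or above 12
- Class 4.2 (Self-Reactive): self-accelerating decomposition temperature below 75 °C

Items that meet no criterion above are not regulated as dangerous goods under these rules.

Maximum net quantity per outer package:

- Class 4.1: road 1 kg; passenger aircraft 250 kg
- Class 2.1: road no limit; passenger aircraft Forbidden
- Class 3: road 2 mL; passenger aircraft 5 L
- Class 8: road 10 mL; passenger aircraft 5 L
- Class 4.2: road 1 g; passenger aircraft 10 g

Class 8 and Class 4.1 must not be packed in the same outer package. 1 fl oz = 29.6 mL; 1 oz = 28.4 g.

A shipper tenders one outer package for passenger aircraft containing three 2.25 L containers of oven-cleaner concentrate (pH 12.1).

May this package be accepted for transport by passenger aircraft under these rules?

No

With pH 12.1 (≥ 12), the oven-cleaner concentrate falls in Class 8.
Class 8 quantity: three 2.25 L containers = 6.75 L.
6.75 L exceeds the passenger aircraft limit of 5 L for Class 8.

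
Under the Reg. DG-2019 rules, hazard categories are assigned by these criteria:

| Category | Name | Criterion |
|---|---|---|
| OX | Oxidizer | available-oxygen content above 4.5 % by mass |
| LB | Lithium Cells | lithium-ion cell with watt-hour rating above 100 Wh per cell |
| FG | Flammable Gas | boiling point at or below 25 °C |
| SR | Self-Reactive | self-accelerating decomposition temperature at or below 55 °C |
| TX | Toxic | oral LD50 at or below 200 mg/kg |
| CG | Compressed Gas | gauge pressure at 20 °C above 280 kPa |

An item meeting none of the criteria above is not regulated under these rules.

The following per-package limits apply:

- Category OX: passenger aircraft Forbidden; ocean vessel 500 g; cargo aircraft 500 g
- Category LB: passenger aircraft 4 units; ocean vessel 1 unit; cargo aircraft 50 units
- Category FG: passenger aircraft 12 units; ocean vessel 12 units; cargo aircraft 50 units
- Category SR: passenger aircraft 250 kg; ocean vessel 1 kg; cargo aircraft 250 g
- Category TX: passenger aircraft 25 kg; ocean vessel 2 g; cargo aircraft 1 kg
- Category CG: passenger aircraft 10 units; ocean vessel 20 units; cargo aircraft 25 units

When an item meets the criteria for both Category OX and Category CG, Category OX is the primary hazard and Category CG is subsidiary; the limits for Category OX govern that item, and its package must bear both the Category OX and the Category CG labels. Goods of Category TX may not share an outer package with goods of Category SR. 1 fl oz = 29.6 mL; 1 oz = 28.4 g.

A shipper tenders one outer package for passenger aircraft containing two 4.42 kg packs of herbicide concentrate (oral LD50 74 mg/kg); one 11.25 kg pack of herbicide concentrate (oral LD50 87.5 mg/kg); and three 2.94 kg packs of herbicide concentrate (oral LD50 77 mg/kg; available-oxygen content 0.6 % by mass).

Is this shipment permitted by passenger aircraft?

Oral LD50 74 mg/kg meets the Category TX criterion (Toxic), so the herbicide concentrate is Category TX.
Oral LD50 87.5 mg/kg meets the Category TX criterion (Toxic), so the herbicide concentrate is Category TX.
Oral LD50 77 mg/kg meets the Category TX criterion (Toxic), so the herbicide concentrate is Category TX.
Category TX net quantity: (two 4.42 kg packs = 8.84 kg) + 11.25 kg + (three 2.94 kg packs = 8.82 kg) = 28.91 kg.
That exceeds the Category TX passenger aircraft limit of 25 kg.

No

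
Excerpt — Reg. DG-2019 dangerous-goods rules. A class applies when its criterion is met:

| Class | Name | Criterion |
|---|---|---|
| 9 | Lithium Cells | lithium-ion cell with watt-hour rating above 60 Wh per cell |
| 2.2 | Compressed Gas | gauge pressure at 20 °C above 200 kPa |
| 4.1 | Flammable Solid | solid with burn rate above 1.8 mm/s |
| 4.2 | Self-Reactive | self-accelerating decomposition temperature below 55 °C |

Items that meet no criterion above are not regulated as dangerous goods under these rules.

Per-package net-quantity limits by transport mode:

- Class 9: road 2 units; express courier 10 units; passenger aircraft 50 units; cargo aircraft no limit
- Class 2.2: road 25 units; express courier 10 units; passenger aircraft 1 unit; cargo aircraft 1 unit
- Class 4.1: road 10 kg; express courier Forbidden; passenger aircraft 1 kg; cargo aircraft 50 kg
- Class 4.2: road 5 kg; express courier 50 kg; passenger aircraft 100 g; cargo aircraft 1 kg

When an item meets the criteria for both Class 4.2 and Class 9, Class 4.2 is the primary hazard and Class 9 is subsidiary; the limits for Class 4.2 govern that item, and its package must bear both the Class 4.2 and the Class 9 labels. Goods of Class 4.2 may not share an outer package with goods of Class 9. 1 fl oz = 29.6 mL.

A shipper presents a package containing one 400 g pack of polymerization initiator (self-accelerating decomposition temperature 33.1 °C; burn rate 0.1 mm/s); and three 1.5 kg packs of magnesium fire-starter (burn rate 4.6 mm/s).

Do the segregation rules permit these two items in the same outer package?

Yes

The polymerization initiator has self-accelerating decomposition temperature 33.1 °C, which is < 55 °C, so it is Class 4.2 (Self-Reactive).
The magnesium fire-starter has burn rate 4.6 mm/s, which is > 1.8 mm/s, so it is Class 4.1 (Flammable Solid).
No segregation rule bars Class 4.2 with Class 4.1.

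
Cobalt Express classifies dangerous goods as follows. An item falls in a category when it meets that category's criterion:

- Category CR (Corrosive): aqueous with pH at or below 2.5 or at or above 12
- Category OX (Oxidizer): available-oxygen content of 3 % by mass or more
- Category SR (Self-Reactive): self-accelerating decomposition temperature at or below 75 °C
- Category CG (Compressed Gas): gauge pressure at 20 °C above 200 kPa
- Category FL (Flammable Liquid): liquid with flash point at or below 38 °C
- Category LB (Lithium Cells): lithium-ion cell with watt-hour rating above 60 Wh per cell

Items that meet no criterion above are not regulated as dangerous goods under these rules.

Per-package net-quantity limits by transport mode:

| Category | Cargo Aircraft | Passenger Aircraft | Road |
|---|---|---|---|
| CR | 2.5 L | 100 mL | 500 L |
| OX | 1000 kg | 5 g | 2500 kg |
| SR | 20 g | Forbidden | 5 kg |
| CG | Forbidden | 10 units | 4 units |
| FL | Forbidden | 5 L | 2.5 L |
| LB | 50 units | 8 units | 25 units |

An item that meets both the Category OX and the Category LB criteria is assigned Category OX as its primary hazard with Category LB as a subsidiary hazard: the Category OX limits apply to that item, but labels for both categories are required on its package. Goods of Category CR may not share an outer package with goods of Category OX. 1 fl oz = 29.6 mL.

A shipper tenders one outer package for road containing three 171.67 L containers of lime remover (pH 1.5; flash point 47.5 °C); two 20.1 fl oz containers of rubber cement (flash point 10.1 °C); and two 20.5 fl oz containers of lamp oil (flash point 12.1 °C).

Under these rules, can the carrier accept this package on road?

pH 1.5 meets the Category CR criterion (Corrosive), so the lime remover is Category CR.
Flash point 10.1 °C meets the Category FL criterion (Flammable Liquid), so the rubber cement is Category FL.
Flash point 12.1 °C meets the Category FL criterion (Flammable Liquid), so the lamp oil is Category FL.
Total Category FL: (two 20.1 fl oz containers = 1189.92 mL) + (two 20.5 fl oz containers = 1213.6 mL) = 2403.52 mL.
That is within the Category FL road limit of 2.5 L.
Category CR quantity: three 171.67 L containers = 515.01 L.
515.01 L > 500 L (road limit, Category CR) — over the limit.
The segregation rule (Category CR with Category OX) does not apply to Category FL with Category CR.

No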